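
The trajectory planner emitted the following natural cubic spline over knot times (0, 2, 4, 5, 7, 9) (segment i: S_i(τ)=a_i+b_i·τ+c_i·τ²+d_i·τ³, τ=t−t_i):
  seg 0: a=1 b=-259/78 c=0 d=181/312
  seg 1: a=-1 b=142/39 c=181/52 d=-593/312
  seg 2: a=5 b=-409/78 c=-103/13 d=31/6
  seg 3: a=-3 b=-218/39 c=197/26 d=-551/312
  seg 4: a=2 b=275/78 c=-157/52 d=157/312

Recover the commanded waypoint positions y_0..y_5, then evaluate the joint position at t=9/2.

y_0=1 y_1=-1 y_2=5 y_3=-3 y_4=2 y_5=1
S(9/2) = 217/208

y_0 = S_0(0) = a_0 = 1
y_1 = S_1(0) = a_1 = -1
y_2 = S_2(0) = a_2 = 5
y_3 = S_3(0) = a_3 = -3
y_4 = S_4(0) = a_4 = 2
y_5 = S_4(2) = 1
t_q=9/2 is in segment 2 (τ=1/2); S_2(τ)=217/208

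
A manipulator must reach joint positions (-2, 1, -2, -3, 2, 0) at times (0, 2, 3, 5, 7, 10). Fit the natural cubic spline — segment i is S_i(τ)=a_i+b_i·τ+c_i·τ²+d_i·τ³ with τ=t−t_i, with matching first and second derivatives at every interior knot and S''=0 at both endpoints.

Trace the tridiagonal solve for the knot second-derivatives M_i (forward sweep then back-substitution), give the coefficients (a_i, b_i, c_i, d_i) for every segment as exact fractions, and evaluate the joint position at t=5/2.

Δ: Δ0=3/2, Δ1=-3, Δ2=-1/2, Δ3=5/2, Δ4=-2/3
row 1: diag=6, rhs=-27; c'=1/6, d'=-9/2
row 2: denom=6−1·1/6=35/6; d'=(15−1·-9/2)/(35/6)=117/35
row 3: denom=8−2·12/35=256/35; d'=(18−2·117/35)/(256/35)=99/64
row 4: denom=10−2·35/128=605/64; d'=(-19−2·99/64)/(605/64)=-1414/605
back: M4=-1414/605
back: M3=99/64−35/128·-1414/605=529/242
back: M2=117/35−12/35·529/242=1569/605
back: M1=-9/2−1/6·1569/605=-2984/605
M: M0=0, M1=-2984/605, M2=1569/605, M3=529/242, M4=-1414/605, M5=0
seg 0: a=-2, c=M0/2=0, d=(M1−M0)/(6·2)=-746/1815, b=Δ0−h0·(2M0+M1)/6=11413/3630
seg 1: a=1, c=M1/2=-1492/605, d=(M2−M1)/(6·1)=4553/3630, b=Δ1−h1·(2M1+M2)/6=-6491/3630
seg 2: a=-2, c=M2/2=1569/1210, d=(M3−M2)/(6·2)=-493/14520, b=Δ2−h2·(2M2+M3)/6=-488/165
seg 3: a=-3, c=M3/2=529/484, d=(M4−M3)/(6·2)=-5473/14520, b=Δ3−h3·(2M3+M4)/6=6613/3630
seg 4: a=2, c=M4/2=-707/605, d=(M5−M4)/(6·3)=707/5445, b=Δ4−h4·(2M4+M5)/6=3032/1815
t_q=5/2 → seg 1, τ=1/2; S=1+-6491/3630·τ+-1492/605·τ²+4553/3630·τ³=-685/1936

  seg 0: a=-2 b=11413/3630 c=0 d=-746/1815
  seg 1: a=1 b=-6491/3630 c=-1492/605 d=4553/3630
  seg 2: a=-2 b=-488/165 c=1569/1210 d=-493/14520
  seg 3: a=-3 b=6613/3630 c=529/484 d=-5473/14520
  seg 4: a=2 b=3032/1815 c=-707/605 d=707/5445
S(5/2) = -685/1936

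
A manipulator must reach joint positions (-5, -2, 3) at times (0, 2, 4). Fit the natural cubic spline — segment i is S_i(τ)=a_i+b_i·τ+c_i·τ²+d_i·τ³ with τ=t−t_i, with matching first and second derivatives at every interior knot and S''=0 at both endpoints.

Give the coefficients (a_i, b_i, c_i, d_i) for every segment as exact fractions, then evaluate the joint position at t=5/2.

Δ: Δ0=3/2, Δ1=5/2
row 1: diag=8, rhs=6; c'=1/4, d'=3/4
back: M1=3/4
M: M0=0, M1=3/4, M2=0
seg 0: a=-5, c=M0/2=0, d=(M1−M0)/(6·2)=1/16, b=Δ0−h0·(2M0+M1)/6=5/4
seg 1: a=-2, c=M1/2=3/8, d=(M2−M1)/(6·2)=-1/16, b=Δ1−h1·(2M1+M2)/6=2
t_q=5/2 → seg 1, τ=1/2; S=-2+2·τ+3/8·τ²+-1/16·τ³=-117/128

  seg 0: a=-5 b=5/4 c=0 d=1/16
  seg 1: a=-2 b=2 c=3/8 d=-1/16
S(5/2) = -117/128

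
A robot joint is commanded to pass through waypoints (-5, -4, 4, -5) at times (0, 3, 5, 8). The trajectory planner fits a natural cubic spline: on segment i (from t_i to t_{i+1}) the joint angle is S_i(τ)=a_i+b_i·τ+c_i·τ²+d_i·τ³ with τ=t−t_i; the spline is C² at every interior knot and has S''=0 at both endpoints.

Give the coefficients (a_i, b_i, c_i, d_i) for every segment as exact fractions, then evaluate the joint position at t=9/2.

Δ: Δ0=1/3, Δ1=4, Δ2=-3
row 1: diag=10, rhs=22; c'=1/5, d'=11/5
row 2: denom=10−2·1/5=48/5; d'=(-42−2·11/5)/(48/5)=-29/6
back: M2=-29/6
back: M1=11/5−1/5·-29/6=19/6
M: M0=0, M1=19/6, M2=-29/6, M3=0
seg 0: a=-5, c=M0/2=0, d=(M1−M0)/(6·3)=19/108, b=Δ0−h0·(2M0+M1)/6=-5/4
seg 1: a=-4, c=M1/2=19/12, d=(M2−M1)/(6·2)=-2/3, b=Δ1−h1·(2M1+M2)/6=7/2
seg 2: a=4, c=M2/2=-29/12, d=(M3−M2)/(6·3)=29/108, b=Δ2−h2·(2M2+M3)/6=11/6
t_q=9/2 → seg 1, τ=3/2; S=-4+7/2·τ+19/12·τ²+-2/3·τ³=41/16

  seg 0: a=-5 b=-5/4 c=0 d=19/108
  seg 1: a=-4 b=7/2 c=19/12 d=-2/3
  seg 2: a=4 b=11/6 c=-29/12 d=29/108
S(9/2) = 41/16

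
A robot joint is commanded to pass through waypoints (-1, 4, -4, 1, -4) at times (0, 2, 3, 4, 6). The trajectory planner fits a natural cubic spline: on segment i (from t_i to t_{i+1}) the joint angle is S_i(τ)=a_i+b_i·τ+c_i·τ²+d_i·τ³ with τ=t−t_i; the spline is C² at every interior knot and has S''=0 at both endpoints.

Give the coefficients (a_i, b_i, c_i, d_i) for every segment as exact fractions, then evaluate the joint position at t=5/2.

  seg 0: a=-1 b=82/11 c=0 d=-109/88
  seg 1: a=4 b=-163/22 c=-327/44 d=301/44
  seg 2: a=-4 b=-7/4 c=144/11 d=-279/44
  seg 3: a=1 b=119/22 c=-261/44 d=87/88
S(5/2) = -249/352

Δ: Δ0=5/2, Δ1=-8, Δ2=5, Δ3=-5/2
row 1: diag=6, rhs=-63; c'=1/6, d'=-21/2
row 2: denom=4−1·1/6=23/6; d'=(78−1·-21/2)/(23/6)=531/23
row 3: denom=6−1·6/23=132/23; d'=(-45−1·531/23)/(132/23)=-261/22
back: M3=-261/22
back: M2=531/23−6/23·-261/22=288/11
back: M1=-21/2−1/6·288/11=-327/22
M: M0=0, M1=-327/22, M2=288/11, M3=-261/22, M4=0
seg 0: a=-1, c=M0/2=0, d=(M1−M0)/(6·2)=-109/88, b=Δ0−h0·(2M0+M1)/6=82/11
seg 1: a=4, c=M1/2=-327/44, d=(M2−M1)/(6·1)=301/44, b=Δ1−h1·(2M1+M2)/6=-163/22
seg 2: a=-4, c=M2/2=144/11, d=(M3−M2)/(6·1)=-279/44, b=Δ2−h2·(2M2+M3)/6=-7/4
seg 3: a=1, c=M3/2=-261/44, d=(M4−M3)/(6·2)=87/88, b=Δ3−h3·(2M3+M4)/6=119/22
t_q=5/2 → seg 1, τ=1/2; S=4+-163/22·τ+-327/44·τ²+301/44·τ³=-249/352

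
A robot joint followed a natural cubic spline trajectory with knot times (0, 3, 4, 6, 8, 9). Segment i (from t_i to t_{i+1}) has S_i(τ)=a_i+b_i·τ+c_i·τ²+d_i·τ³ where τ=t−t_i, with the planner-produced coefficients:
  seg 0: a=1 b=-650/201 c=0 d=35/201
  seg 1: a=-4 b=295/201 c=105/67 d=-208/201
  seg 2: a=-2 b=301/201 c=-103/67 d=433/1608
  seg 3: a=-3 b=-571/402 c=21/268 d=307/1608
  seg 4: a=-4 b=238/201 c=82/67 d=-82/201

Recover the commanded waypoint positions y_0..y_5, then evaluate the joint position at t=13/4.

y_0=1 y_1=-4 y_2=-2 y_3=-3 y_4=-4 y_5=-2
S(13/4) = -3807/1072

y_0 = S_0(0) = a_0 = 1
y_1 = S_1(0) = a_1 = -4
y_2 = S_2(0) = a_2 = -2
y_3 = S_3(0) = a_3 = -3
y_4 = S_4(0) = a_4 = -4
y_5 = S_4(1) = -2
t_q=13/4 is in segment 1 (τ=1/4); S_1(τ)=-3807/1072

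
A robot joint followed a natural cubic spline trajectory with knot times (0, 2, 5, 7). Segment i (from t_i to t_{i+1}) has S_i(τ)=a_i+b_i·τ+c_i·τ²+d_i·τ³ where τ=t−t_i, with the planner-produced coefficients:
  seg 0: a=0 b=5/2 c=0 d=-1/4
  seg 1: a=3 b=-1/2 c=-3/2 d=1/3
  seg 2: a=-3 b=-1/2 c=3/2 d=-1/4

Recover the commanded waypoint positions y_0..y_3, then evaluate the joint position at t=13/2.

y_0=0 y_1=3 y_2=-3 y_3=0
S(13/2) = -39/32

y_0 = S_0(0) = a_0 = 0
y_1 = S_1(0) = a_1 = 3
y_2 = S_2(0) = a_2 = -3
y_3 = S_2(2) = 0
t_q=13/2 is in segment 2 (τ=3/2); S_2(τ)=-39/32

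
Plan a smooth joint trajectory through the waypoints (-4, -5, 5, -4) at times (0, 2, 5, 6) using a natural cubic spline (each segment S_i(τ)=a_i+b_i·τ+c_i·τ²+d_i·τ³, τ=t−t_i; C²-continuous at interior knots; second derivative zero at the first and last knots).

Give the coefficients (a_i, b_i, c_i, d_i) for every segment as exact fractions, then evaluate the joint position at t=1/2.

  seg 0: a=-4 b=-1025/426 c=0 d=203/426
  seg 1: a=-5 b=1411/426 c=203/71 d=-135/142
  seg 2: a=5 b=-1108/213 c=-809/142 d=809/426
S(1/2) = -5843/1136

Δ: Δ0=-1/2, Δ1=10/3, Δ2=-9
row 1: diag=10, rhs=23; c'=3/10, d'=23/10
row 2: denom=8−3·3/10=71/10; d'=(-74−3·23/10)/(71/10)=-809/71
back: M2=-809/71
back: M1=23/10−3/10·-809/71=406/71
M: M0=0, M1=406/71, M2=-809/71, M3=0
seg 0: a=-4, c=M0/2=0, d=(M1−M0)/(6·2)=203/426, b=Δ0−h0·(2M0+M1)/6=-1025/426
seg 1: a=-5, c=M1/2=203/71, d=(M2−M1)/(6·3)=-135/142, b=Δ1−h1·(2M1+M2)/6=1411/426
seg 2: a=5, c=M2/2=-809/142, d=(M3−M2)/(6·1)=809/426, b=Δ2−h2·(2M2+M3)/6=-1108/213
t_q=1/2 → seg 0, τ=1/2; S=-4+-1025/426·τ+0·τ²+203/426·τ³=-5843/1136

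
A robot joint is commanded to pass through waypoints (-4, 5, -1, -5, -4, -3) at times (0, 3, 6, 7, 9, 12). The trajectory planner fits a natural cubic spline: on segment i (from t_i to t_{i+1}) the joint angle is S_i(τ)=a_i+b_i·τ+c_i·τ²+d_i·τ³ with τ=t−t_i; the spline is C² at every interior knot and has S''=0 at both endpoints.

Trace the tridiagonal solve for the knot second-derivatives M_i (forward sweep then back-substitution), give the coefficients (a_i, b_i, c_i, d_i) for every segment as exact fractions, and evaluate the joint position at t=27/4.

Δ: Δ0=3, Δ1=-2, Δ2=-4, Δ3=1/2, Δ4=1/3
row 1: diag=12, rhs=-30; c'=1/4, d'=-5/2
row 2: denom=8−3·1/4=29/4; d'=(-12−3·-5/2)/(29/4)=-18/29
row 3: denom=6−1·4/29=170/29; d'=(27−1·-18/29)/(170/29)=801/170
row 4: denom=10−2·29/85=792/85; d'=(-1−2·801/170)/(792/85)=-443/396
back: M4=-443/396
back: M3=801/170−29/85·-443/396=2017/396
back: M2=-18/29−4/29·2017/396=-131/99
back: M1=-5/2−1/4·-131/99=-859/396
M: M0=0, M1=-859/396, M2=-131/99, M3=2017/396, M4=-443/396, M5=0
seg 0: a=-4, c=M0/2=0, d=(M1−M0)/(6·3)=-859/7128, b=Δ0−h0·(2M0+M1)/6=3235/792
seg 1: a=5, c=M1/2=-859/792, d=(M2−M1)/(6·3)=335/7128, b=Δ1−h1·(2M1+M2)/6=329/396
seg 2: a=-1, c=M2/2=-131/198, d=(M3−M2)/(6·1)=77/72, b=Δ2−h2·(2M2+M3)/6=-3491/792
seg 3: a=-5, c=M3/2=2017/792, d=(M4−M3)/(6·2)=-205/396, b=Δ3−h3·(2M3+M4)/6=-111/44
seg 4: a=-4, c=M4/2=-443/792, d=(M5−M4)/(6·3)=443/7128, b=Δ4−h4·(2M4+M5)/6=575/396
t_q=27/4 → seg 2, τ=3/4; S=-1+-3491/792·τ+-131/198·τ²+77/72·τ³=-71417/16896

  seg 0: a=-4 b=3235/792 c=0 d=-859/7128
  seg 1: a=5 b=329/396 c=-859/792 d=335/7128
  seg 2: a=-1 b=-3491/792 c=-131/198 d=77/72
  seg 3: a=-5 b=-111/44 c=2017/792 d=-205/396
  seg 4: a=-4 b=575/396 c=-443/792 d=443/7128
S(27/4) = -71417/16896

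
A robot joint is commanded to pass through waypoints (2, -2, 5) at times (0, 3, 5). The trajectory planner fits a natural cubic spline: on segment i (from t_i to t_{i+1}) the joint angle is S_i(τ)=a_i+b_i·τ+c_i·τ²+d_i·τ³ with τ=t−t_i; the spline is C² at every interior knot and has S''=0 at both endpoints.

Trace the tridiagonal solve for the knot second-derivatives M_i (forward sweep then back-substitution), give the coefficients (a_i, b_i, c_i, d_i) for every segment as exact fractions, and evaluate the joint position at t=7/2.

  seg 0: a=2 b=-167/60 c=0 d=29/180
  seg 1: a=-2 b=47/30 c=29/20 d=-29/120
S(7/2) = -283/320

Δ: Δ0=-4/3, Δ1=7/2
row 1: diag=10, rhs=29; c'=1/5, d'=29/10
back: M1=29/10
M: M0=0, M1=29/10, M2=0
seg 0: a=2, c=M0/2=0, d=(M1−M0)/(6·3)=29/180, b=Δ0−h0·(2M0+M1)/6=-167/60
seg 1: a=-2, c=M1/2=29/20, d=(M2−M1)/(6·2)=-29/120, b=Δ1−h1·(2M1+M2)/6=47/30
t_q=7/2 → seg 1, τ=1/2; S=-2+47/30·τ+29/20·τ²+-29/120·τ³=-283/320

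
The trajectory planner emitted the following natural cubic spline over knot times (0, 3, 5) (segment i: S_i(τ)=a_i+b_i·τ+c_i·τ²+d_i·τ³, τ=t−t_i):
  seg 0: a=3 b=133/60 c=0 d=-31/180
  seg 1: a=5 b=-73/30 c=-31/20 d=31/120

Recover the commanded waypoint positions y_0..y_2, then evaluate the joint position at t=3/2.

y_0=3 y_1=5 y_2=-4
S(3/2) = 919/160

y_0 = S_0(0) = a_0 = 3
y_1 = S_1(0) = a_1 = 5
y_2 = S_1(2) = -4
t_q=3/2 is in segment 0 (τ=3/2); S_0(τ)=919/160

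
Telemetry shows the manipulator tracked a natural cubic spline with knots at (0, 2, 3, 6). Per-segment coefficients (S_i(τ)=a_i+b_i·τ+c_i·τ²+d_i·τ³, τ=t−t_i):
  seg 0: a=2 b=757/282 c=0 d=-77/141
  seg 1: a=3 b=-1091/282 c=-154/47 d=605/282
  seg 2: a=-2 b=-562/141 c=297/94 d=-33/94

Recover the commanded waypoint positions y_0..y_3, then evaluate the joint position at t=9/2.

y_0 = S_0(0) = a_0 = 2
y_1 = S_1(0) = a_1 = 3
y_2 = S_2(0) = a_2 = -2
y_3 = S_2(3) = 5
t_q=9/2 is in segment 2 (τ=3/2); S_2(τ)=-1545/752

y_0=2 y_1=3 y_2=-2 y_3=5
S(9/2) = -1545/752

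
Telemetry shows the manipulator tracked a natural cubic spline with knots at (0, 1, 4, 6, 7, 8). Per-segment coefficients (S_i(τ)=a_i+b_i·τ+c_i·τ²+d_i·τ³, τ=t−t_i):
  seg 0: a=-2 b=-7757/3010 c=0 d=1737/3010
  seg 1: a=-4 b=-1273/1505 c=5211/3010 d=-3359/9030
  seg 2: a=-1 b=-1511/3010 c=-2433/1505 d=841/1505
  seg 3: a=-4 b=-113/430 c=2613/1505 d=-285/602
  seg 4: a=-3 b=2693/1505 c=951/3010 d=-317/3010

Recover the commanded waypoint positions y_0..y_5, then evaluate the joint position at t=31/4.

y_0=-2 y_1=-4 y_2=-1 y_3=-4 y_4=-3 y_5=-1
S(31/4) = -58743/38528

y_0 = S_0(0) = a_0 = -2
y_1 = S_1(0) = a_1 = -4
y_2 = S_2(0) = a_2 = -1
y_3 = S_3(0) = a_3 = -4
y_4 = S_4(0) = a_4 = -3
y_5 = S_4(1) = -1
t_q=31/4 is in segment 4 (τ=3/4); S_4(τ)=-58743/38528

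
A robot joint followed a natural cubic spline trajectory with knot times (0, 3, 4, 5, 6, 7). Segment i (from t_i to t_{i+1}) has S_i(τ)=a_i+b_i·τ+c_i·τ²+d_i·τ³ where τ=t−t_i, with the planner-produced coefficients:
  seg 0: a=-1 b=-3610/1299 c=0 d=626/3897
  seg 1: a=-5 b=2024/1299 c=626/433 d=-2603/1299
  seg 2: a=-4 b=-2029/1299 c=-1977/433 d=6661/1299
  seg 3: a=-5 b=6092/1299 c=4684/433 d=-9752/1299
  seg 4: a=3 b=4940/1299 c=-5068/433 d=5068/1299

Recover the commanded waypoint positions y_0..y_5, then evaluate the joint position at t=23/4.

y_0=-1 y_1=-5 y_2=-4 y_3=-5 y_4=3 y_5=-1
S(23/4) = 4971/3464

y_0 = S_0(0) = a_0 = -1
y_1 = S_1(0) = a_1 = -5
y_2 = S_2(0) = a_2 = -4
y_3 = S_3(0) = a_3 = -5
y_4 = S_4(0) = a_4 = 3
y_5 = S_4(1) = -1
t_q=23/4 is in segment 3 (τ=3/4); S_3(τ)=4971/3464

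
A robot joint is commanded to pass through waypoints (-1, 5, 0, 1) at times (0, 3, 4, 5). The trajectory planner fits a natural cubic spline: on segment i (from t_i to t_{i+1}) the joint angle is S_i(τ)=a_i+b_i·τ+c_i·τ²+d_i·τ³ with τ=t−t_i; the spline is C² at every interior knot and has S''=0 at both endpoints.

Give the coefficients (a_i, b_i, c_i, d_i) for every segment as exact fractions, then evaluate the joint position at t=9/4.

Δ: Δ0=2, Δ1=-5, Δ2=1
row 1: diag=8, rhs=-42; c'=1/8, d'=-21/4
row 2: denom=4−1·1/8=31/8; d'=(36−1·-21/4)/(31/8)=330/31
back: M2=330/31
back: M1=-21/4−1/8·330/31=-204/31
M: M0=0, M1=-204/31, M2=330/31, M3=0
seg 0: a=-1, c=M0/2=0, d=(M1−M0)/(6·3)=-34/93, b=Δ0−h0·(2M0+M1)/6=164/31
seg 1: a=5, c=M1/2=-102/31, d=(M2−M1)/(6·1)=89/31, b=Δ1−h1·(2M1+M2)/6=-142/31
seg 2: a=0, c=M2/2=165/31, d=(M3−M2)/(6·1)=-55/31, b=Δ2−h2·(2M2+M3)/6=-79/31
t_q=9/4 → seg 0, τ=9/4; S=-1+164/31·τ+0·τ²+-34/93·τ³=6685/992

  seg 0: a=-1 b=164/31 c=0 d=-34/93
  seg 1: a=5 b=-142/31 c=-102/31 d=89/31
  seg 2: a=0 b=-79/31 c=165/31 d=-55/31
S(9/4) = 6685/992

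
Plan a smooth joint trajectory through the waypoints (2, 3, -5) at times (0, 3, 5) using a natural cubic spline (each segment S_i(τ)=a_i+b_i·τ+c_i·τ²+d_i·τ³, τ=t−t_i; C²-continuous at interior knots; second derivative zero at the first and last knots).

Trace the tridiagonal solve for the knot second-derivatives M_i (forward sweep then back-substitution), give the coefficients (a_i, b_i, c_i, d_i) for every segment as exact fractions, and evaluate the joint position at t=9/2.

  seg 0: a=2 b=49/30 c=0 d=-13/90
  seg 1: a=3 b=-34/15 c=-13/10 d=13/60
S(9/2) = -83/32

Δ: Δ0=1/3, Δ1=-4
row 1: diag=10, rhs=-26; c'=1/5, d'=-13/5
back: M1=-13/5
M: M0=0, M1=-13/5, M2=0
seg 0: a=2, c=M0/2=0, d=(M1−M0)/(6·3)=-13/90, b=Δ0−h0·(2M0+M1)/6=49/30
seg 1: a=3, c=M1/2=-13/10, d=(M2−M1)/(6·2)=13/60, b=Δ1−h1·(2M1+M2)/6=-34/15
t_q=9/2 → seg 1, τ=3/2; S=3+-34/15·τ+-13/10·τ²+13/60·τ³=-83/32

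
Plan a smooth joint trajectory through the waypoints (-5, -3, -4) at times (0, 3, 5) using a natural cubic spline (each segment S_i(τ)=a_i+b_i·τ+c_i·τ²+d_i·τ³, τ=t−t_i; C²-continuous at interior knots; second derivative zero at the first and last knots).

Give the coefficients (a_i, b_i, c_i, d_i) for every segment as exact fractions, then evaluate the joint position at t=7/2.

  seg 0: a=-5 b=61/60 c=0 d=-7/180
  seg 1: a=-3 b=-1/30 c=-7/20 d=7/120
S(7/2) = -991/320

Δ: Δ0=2/3, Δ1=-1/2
row 1: diag=10, rhs=-7; c'=1/5, d'=-7/10
back: M1=-7/10
M: M0=0, M1=-7/10, M2=0
seg 0: a=-5, c=M0/2=0, d=(M1−M0)/(6·3)=-7/180, b=Δ0−h0·(2M0+M1)/6=61/60
seg 1: a=-3, c=M1/2=-7/20, d=(M2−M1)/(6·2)=7/120, b=Δ1−h1·(2M1+M2)/6=-1/30
t_q=7/2 → seg 1, τ=1/2; S=-3+-1/30·τ+-7/20·τ²+7/120·τ³=-991/320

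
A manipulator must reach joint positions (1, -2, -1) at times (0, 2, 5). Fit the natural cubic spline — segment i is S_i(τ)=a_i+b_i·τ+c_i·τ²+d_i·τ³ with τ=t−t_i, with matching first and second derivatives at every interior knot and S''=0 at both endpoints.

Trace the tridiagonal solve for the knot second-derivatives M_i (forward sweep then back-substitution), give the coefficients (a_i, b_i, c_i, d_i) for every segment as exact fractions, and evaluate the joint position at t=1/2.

Δ: Δ0=-3/2, Δ1=1/3
row 1: diag=10, rhs=11; c'=3/10, d'=11/10
back: M1=11/10
M: M0=0, M1=11/10, M2=0
seg 0: a=1, c=M0/2=0, d=(M1−M0)/(6·2)=11/120, b=Δ0−h0·(2M0+M1)/6=-28/15
seg 1: a=-2, c=M1/2=11/20, d=(M2−M1)/(6·3)=-11/180, b=Δ1−h1·(2M1+M2)/6=-23/30
t_q=1/2 → seg 0, τ=1/2; S=1+-28/15·τ+0·τ²+11/120·τ³=5/64

  seg 0: a=1 b=-28/15 c=0 d=11/120
  seg 1: a=-2 b=-23/30 c=11/20 d=-11/180
S(1/2) = 5/64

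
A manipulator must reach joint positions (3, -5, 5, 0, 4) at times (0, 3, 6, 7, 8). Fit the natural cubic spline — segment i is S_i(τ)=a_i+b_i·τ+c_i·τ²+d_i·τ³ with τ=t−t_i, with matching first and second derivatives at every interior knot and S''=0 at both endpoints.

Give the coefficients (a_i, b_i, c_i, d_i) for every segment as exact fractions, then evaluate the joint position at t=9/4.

Δ: Δ0=-8/3, Δ1=10/3, Δ2=-5, Δ3=4
row 1: diag=12, rhs=36; c'=1/4, d'=3
row 2: denom=8−3·1/4=29/4; d'=(-50−3·3)/(29/4)=-236/29
row 3: denom=4−1·4/29=112/29; d'=(54−1·-236/29)/(112/29)=901/56
back: M3=901/56
back: M2=-236/29−4/29·901/56=-145/14
back: M1=3−1/4·-145/14=313/56
M: M0=0, M1=313/56, M2=-145/14, M3=901/56, M4=0
seg 0: a=3, c=M0/2=0, d=(M1−M0)/(6·3)=313/1008, b=Δ0−h0·(2M0+M1)/6=-1835/336
seg 1: a=-5, c=M1/2=313/112, d=(M2−M1)/(6·3)=-893/1008, b=Δ1−h1·(2M1+M2)/6=491/168
seg 2: a=5, c=M2/2=-145/28, d=(M3−M2)/(6·1)=1481/336, b=Δ2−h2·(2M2+M3)/6=-203/48
seg 3: a=0, c=M3/2=901/112, d=(M4−M3)/(6·1)=-901/336, b=Δ3−h3·(2M3+M4)/6=-229/168
t_q=9/4 → seg 0, τ=9/4; S=3+-1835/336·τ+0·τ²+313/1008·τ³=-5889/1024

  seg 0: a=3 b=-1835/336 c=0 d=313/1008
  seg 1: a=-5 b=491/168 c=313/112 d=-893/1008
  seg 2: a=5 b=-203/48 c=-145/28 d=1481/336
  seg 3: a=0 b=-229/168 c=901/112 d=-901/336
S(9/4) = -5889/1024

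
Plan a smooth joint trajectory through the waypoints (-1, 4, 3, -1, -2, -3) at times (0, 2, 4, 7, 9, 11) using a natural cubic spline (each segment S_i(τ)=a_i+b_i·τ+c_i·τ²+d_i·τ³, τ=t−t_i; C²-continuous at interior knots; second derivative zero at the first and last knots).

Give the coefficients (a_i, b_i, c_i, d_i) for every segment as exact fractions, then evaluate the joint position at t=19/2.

Δ: Δ0=5/2, Δ1=-1/2, Δ2=-4/3, Δ3=-1/2, Δ4=-1/2
row 1: diag=8, rhs=-18; c'=1/4, d'=-9/4
row 2: denom=10−2·1/4=19/2; d'=(-5−2·-9/4)/(19/2)=-1/19
row 3: denom=10−3·6/19=172/19; d'=(5−3·-1/19)/(172/19)=49/86
row 4: denom=8−2·19/86=325/43; d'=(0−2·49/86)/(325/43)=-49/325
back: M4=-49/325
back: M3=49/86−19/86·-49/325=196/325
back: M2=-1/19−6/19·196/325=-79/325
back: M1=-9/4−1/4·-79/325=-1423/650
M: M0=0, M1=-1423/650, M2=-79/325, M3=196/325, M4=-49/325, M5=0
seg 0: a=-1, c=M0/2=0, d=(M1−M0)/(6·2)=-1423/7800, b=Δ0−h0·(2M0+M1)/6=3149/975
seg 1: a=4, c=M1/2=-1423/1300, d=(M2−M1)/(6·2)=253/1560, b=Δ1−h1·(2M1+M2)/6=2029/1950
seg 2: a=3, c=M2/2=-79/650, d=(M3−M2)/(6·3)=11/234, b=Δ2−h2·(2M2+M3)/6=-1357/975
seg 3: a=-1, c=M3/2=98/325, d=(M4−M3)/(6·2)=-49/780, b=Δ3−h3·(2M3+M4)/6=-1661/1950
seg 4: a=-2, c=M4/2=-49/650, d=(M5−M4)/(6·2)=49/3900, b=Δ4−h4·(2M4+M5)/6=-779/1950
t_q=19/2 → seg 4, τ=1/2; S=-2+-779/1950·τ+-49/650·τ²+49/3900·τ³=-23057/10400

  seg 0: a=-1 b=3149/975 c=0 d=-1423/7800
  seg 1: a=4 b=2029/1950 c=-1423/1300 d=253/1560
  seg 2: a=3 b=-1357/975 c=-79/650 d=11/234
  seg 3: a=-1 b=-1661/1950 c=98/325 d=-49/780
  seg 4: a=-2 b=-779/1950 c=-49/650 d=49/3900
S(19/2) = -23057/10400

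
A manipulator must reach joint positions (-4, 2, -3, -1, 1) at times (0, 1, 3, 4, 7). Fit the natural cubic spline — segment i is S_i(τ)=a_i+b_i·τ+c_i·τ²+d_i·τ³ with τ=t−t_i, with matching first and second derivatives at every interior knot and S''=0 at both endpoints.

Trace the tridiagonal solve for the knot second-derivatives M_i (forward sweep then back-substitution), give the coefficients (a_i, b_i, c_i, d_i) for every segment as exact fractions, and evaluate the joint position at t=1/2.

Δ: Δ0=6, Δ1=-5/2, Δ2=2, Δ3=2/3
row 1: diag=6, rhs=-51; c'=1/3, d'=-17/2
row 2: denom=6−2·1/3=16/3; d'=(27−2·-17/2)/(16/3)=33/4
row 3: denom=8−1·3/16=125/16; d'=(-8−1·33/4)/(125/16)=-52/25
back: M3=-52/25
back: M2=33/4−3/16·-52/25=216/25
back: M1=-17/2−1/3·216/25=-569/50
M: M0=0, M1=-569/50, M2=216/25, M3=-52/25, M4=0
seg 0: a=-4, c=M0/2=0, d=(M1−M0)/(6·1)=-569/300, b=Δ0−h0·(2M0+M1)/6=2369/300
seg 1: a=2, c=M1/2=-569/100, d=(M2−M1)/(6·2)=1001/600, b=Δ1−h1·(2M1+M2)/6=331/150
seg 2: a=-3, c=M2/2=108/25, d=(M3−M2)/(6·1)=-134/75, b=Δ2−h2·(2M2+M3)/6=-8/15
seg 3: a=-1, c=M3/2=-26/25, d=(M4−M3)/(6·3)=26/225, b=Δ3−h3·(2M3+M4)/6=206/75
t_q=1/2 → seg 0, τ=1/2; S=-4+2369/300·τ+0·τ²+-569/300·τ³=-231/800

  seg 0: a=-4 b=2369/300 c=0 d=-569/300
  seg 1: a=2 b=331/150 c=-569/100 d=1001/600
  seg 2: a=-3 b=-8/15 c=108/25 d=-134/75
  seg 3: a=-1 b=206/75 c=-26/25 d=26/225
S(1/2) = -231/800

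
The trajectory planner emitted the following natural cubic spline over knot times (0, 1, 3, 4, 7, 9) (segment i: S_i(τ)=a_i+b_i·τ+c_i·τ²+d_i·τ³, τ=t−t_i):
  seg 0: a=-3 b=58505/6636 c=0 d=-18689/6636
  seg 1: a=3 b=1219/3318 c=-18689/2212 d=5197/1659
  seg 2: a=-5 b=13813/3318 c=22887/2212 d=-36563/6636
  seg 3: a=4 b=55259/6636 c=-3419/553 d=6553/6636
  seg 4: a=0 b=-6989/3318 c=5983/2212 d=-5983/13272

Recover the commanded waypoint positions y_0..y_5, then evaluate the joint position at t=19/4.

y_0 = S_0(0) = a_0 = -3
y_1 = S_1(0) = a_1 = 3
y_2 = S_2(0) = a_2 = -5
y_3 = S_3(0) = a_3 = 4
y_4 = S_4(0) = a_4 = 0
y_5 = S_4(2) = 3
t_q=19/4 is in segment 3 (τ=3/4); S_3(τ)=1017057/141568

y_0=-3 y_1=3 y_2=-5 y_3=4 y_4=0 y_5=3
S(19/4) = 1017057/141568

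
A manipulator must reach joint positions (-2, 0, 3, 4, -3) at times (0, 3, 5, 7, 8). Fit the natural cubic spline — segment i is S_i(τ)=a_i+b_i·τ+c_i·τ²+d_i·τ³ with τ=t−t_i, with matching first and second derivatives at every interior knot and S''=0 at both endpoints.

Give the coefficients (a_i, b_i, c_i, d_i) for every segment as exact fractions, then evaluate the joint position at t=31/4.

Δ: Δ0=2/3, Δ1=3/2, Δ2=1/2, Δ3=-7
row 1: diag=10, rhs=5; c'=1/5, d'=1/2
row 2: denom=8−2·1/5=38/5; d'=(-6−2·1/2)/(38/5)=-35/38
row 3: denom=6−2·5/19=104/19; d'=(-45−2·-35/38)/(104/19)=-205/26
back: M3=-205/26
back: M2=-35/38−5/19·-205/26=15/13
back: M1=1/2−1/5·15/13=7/26
M: M0=0, M1=7/26, M2=15/13, M3=-205/26, M4=0
seg 0: a=-2, c=M0/2=0, d=(M1−M0)/(6·3)=7/468, b=Δ0−h0·(2M0+M1)/6=83/156
seg 1: a=0, c=M1/2=7/52, d=(M2−M1)/(6·2)=23/312, b=Δ1−h1·(2M1+M2)/6=73/78
seg 2: a=3, c=M2/2=15/26, d=(M3−M2)/(6·2)=-235/312, b=Δ2−h2·(2M2+M3)/6=92/39
seg 3: a=4, c=M3/2=-205/52, d=(M4−M3)/(6·1)=205/156, b=Δ3−h3·(2M3+M4)/6=-341/78
t_q=31/4 → seg 3, τ=3/4; S=4+-341/78·τ+-205/52·τ²+205/156·τ³=-3135/3328

  seg 0: a=-2 b=83/156 c=0 d=7/468
  seg 1: a=0 b=73/78 c=7/52 d=23/312
  seg 2: a=3 b=92/39 c=15/26 d=-235/312
  seg 3: a=4 b=-341/78 c=-205/52 d=205/156
S(31/4) = -3135/3328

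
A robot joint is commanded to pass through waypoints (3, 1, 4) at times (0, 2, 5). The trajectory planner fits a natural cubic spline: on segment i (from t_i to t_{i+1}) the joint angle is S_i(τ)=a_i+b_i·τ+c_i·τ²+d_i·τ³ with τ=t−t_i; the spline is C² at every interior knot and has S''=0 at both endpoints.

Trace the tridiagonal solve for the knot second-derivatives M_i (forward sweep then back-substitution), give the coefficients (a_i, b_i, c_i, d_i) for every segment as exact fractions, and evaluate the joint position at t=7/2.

Δ: Δ0=-1, Δ1=1
row 1: diag=10, rhs=12; c'=3/10, d'=6/5
back: M1=6/5
M: M0=0, M1=6/5, M2=0
seg 0: a=3, c=M0/2=0, d=(M1−M0)/(6·2)=1/10, b=Δ0−h0·(2M0+M1)/6=-7/5
seg 1: a=1, c=M1/2=3/5, d=(M2−M1)/(6·3)=-1/15, b=Δ1−h1·(2M1+M2)/6=-1/5
t_q=7/2 → seg 1, τ=3/2; S=1+-1/5·τ+3/5·τ²+-1/15·τ³=73/40

  seg 0: a=3 b=-7/5 c=0 d=1/10
  seg 1: a=1 b=-1/5 c=3/5 d=-1/15
S(7/2) = 73/40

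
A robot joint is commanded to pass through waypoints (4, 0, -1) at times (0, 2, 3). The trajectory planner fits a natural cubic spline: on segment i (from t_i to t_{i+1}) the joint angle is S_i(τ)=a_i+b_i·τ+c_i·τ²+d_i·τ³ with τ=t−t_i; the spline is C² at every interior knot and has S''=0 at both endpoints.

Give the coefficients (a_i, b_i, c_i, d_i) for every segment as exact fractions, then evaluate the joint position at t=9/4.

  seg 0: a=4 b=-7/3 c=0 d=1/12
  seg 1: a=0 b=-4/3 c=1/2 d=-1/6
S(9/4) = -39/128

Δ: Δ0=-2, Δ1=-1
row 1: diag=6, rhs=6; c'=1/6, d'=1
back: M1=1
M: M0=0, M1=1, M2=0
seg 0: a=4, c=M0/2=0, d=(M1−M0)/(6·2)=1/12, b=Δ0−h0·(2M0+M1)/6=-7/3
seg 1: a=0, c=M1/2=1/2, d=(M2−M1)/(6·1)=-1/6, b=Δ1−h1·(2M1+M2)/6=-4/3
t_q=9/4 → seg 1, τ=1/4; S=0+-4/3·τ+1/2·τ²+-1/6·τ³=-39/128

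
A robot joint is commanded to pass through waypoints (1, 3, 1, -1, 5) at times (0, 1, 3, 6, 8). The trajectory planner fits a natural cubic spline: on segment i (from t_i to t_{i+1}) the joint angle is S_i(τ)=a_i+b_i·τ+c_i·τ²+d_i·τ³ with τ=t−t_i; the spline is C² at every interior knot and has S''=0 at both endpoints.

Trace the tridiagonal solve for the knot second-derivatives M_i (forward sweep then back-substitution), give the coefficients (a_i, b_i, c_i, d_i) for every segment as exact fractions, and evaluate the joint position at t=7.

  seg 0: a=1 b=3809/1518 c=0 d=-773/1518
  seg 1: a=3 b=745/759 c=-773/506 d=815/3036
  seg 2: a=1 b=-1448/759 c=21/253 d=251/2277
  seg 3: a=-1 b=1189/759 c=272/253 d=-136/759
S(7) = 370/253

Δ: Δ0=2, Δ1=-1, Δ2=-2/3, Δ3=3
row 1: diag=6, rhs=-18; c'=1/3, d'=-3
row 2: denom=10−2·1/3=28/3; d'=(2−2·-3)/(28/3)=6/7
row 3: denom=10−3·9/28=253/28; d'=(22−3·6/7)/(253/28)=544/253
back: M3=544/253
back: M2=6/7−9/28·544/253=42/253
back: M1=-3−1/3·42/253=-773/253
M: M0=0, M1=-773/253, M2=42/253, M3=544/253, M4=0
seg 0: a=1, c=M0/2=0, d=(M1−M0)/(6·1)=-773/1518, b=Δ0−h0·(2M0+M1)/6=3809/1518
seg 1: a=3, c=M1/2=-773/506, d=(M2−M1)/(6·2)=815/3036, b=Δ1−h1·(2M1+M2)/6=745/759
seg 2: a=1, c=M2/2=21/253, d=(M3−M2)/(6·3)=251/2277, b=Δ2−h2·(2M2+M3)/6=-1448/759
seg 3: a=-1, c=M3/2=272/253, d=(M4−M3)/(6·2)=-136/759, b=Δ3−h3·(2M3+M4)/6=1189/759
t_q=7 → seg 3, τ=1; S=-1+1189/759·τ+272/253·τ²+-136/759·τ³=370/253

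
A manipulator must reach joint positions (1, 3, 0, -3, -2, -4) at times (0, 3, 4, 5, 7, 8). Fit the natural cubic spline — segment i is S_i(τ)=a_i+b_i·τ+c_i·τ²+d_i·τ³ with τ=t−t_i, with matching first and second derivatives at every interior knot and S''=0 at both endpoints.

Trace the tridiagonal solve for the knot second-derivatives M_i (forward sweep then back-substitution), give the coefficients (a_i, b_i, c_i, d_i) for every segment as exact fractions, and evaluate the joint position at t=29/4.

Δ: Δ0=2/3, Δ1=-3, Δ2=-3, Δ3=1/2, Δ4=-2
row 1: diag=8, rhs=-22; c'=1/8, d'=-11/4
row 2: denom=4−1·1/8=31/8; d'=(0−1·-11/4)/(31/8)=22/31
row 3: denom=6−1·8/31=178/31; d'=(21−1·22/31)/(178/31)=629/178
row 4: denom=6−2·31/89=472/89; d'=(-15−2·629/178)/(472/89)=-491/118
back: M4=-491/118
back: M3=629/178−31/89·-491/118=294/59
back: M2=22/31−8/31·294/59=-34/59
back: M1=-11/4−1/8·-34/59=-158/59
M: M0=0, M1=-158/59, M2=-34/59, M3=294/59, M4=-491/118, M5=0
seg 0: a=1, c=M0/2=0, d=(M1−M0)/(6·3)=-79/531, b=Δ0−h0·(2M0+M1)/6=355/177
seg 1: a=3, c=M1/2=-79/59, d=(M2−M1)/(6·1)=62/177, b=Δ1−h1·(2M1+M2)/6=-356/177
seg 2: a=0, c=M2/2=-17/59, d=(M3−M2)/(6·1)=164/177, b=Δ2−h2·(2M2+M3)/6=-644/177
seg 3: a=-3, c=M3/2=147/59, d=(M4−M3)/(6·2)=-1079/1416, b=Δ3−h3·(2M3+M4)/6=-254/177
seg 4: a=-2, c=M4/2=-491/236, d=(M5−M4)/(6·1)=491/708, b=Δ4−h4·(2M4+M5)/6=-217/354
t_q=29/4 → seg 4, τ=1/4; S=-2+-217/354·τ+-491/236·τ²+491/708·τ³=-34323/15104

  seg 0: a=1 b=355/177 c=0 d=-79/531
  seg 1: a=3 b=-356/177 c=-79/59 d=62/177
  seg 2: a=0 b=-644/177 c=-17/59 d=164/177
  seg 3: a=-3 b=-254/177 c=147/59 d=-1079/1416
  seg 4: a=-2 b=-217/354 c=-491/236 d=491/708
S(29/4) = -34323/15104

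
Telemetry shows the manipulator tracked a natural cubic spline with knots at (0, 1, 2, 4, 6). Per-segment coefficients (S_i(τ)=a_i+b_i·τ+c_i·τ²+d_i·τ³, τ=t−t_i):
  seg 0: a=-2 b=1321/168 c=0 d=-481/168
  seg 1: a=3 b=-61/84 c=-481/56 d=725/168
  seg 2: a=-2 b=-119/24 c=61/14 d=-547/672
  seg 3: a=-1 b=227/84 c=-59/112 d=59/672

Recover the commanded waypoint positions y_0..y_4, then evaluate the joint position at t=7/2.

y_0 = S_0(0) = a_0 = -2
y_1 = S_1(0) = a_1 = 3
y_2 = S_2(0) = a_2 = -2
y_3 = S_3(0) = a_3 = -1
y_4 = S_3(2) = 3
t_q=7/2 is in segment 2 (τ=3/2); S_2(τ)=-4267/1792

y_0=-2 y_1=3 y_2=-2 y_3=-1 y_4=3
S(7/2) = -4267/1792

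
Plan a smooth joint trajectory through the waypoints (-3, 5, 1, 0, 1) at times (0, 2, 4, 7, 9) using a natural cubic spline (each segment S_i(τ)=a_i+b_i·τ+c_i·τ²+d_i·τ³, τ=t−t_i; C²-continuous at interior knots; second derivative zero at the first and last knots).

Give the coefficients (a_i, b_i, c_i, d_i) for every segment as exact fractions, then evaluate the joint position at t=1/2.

Δ: Δ0=4, Δ1=-2, Δ2=-1/3, Δ3=1/2
row 1: diag=8, rhs=-36; c'=1/4, d'=-9/2
row 2: denom=10−2·1/4=19/2; d'=(10−2·-9/2)/(19/2)=2
row 3: denom=10−3·6/19=172/19; d'=(5−3·2)/(172/19)=-19/172
back: M3=-19/172
back: M2=2−6/19·-19/172=175/86
back: M1=-9/2−1/4·175/86=-1723/344
M: M0=0, M1=-1723/344, M2=175/86, M3=-19/172, M4=0
seg 0: a=-3, c=M0/2=0, d=(M1−M0)/(6·2)=-1723/4128, b=Δ0−h0·(2M0+M1)/6=5851/1032
seg 1: a=5, c=M1/2=-1723/688, d=(M2−M1)/(6·2)=2423/4128, b=Δ1−h1·(2M1+M2)/6=341/516
seg 2: a=1, c=M2/2=175/172, d=(M3−M2)/(6·3)=-41/344, b=Δ2−h2·(2M2+M3)/6=-2387/1032
seg 3: a=0, c=M3/2=-19/344, d=(M4−M3)/(6·2)=19/2064, b=Δ3−h3·(2M3+M4)/6=74/129
t_q=1/2 → seg 0, τ=1/2; S=-3+5851/1032·τ+0·τ²+-1723/4128·τ³=-2393/11008

  seg 0: a=-3 b=5851/1032 c=0 d=-1723/4128
  seg 1: a=5 b=341/516 c=-1723/688 d=2423/4128
  seg 2: a=1 b=-2387/1032 c=175/172 d=-41/344
  seg 3: a=0 b=74/129 c=-19/344 d=19/2064
S(1/2) = -2393/11008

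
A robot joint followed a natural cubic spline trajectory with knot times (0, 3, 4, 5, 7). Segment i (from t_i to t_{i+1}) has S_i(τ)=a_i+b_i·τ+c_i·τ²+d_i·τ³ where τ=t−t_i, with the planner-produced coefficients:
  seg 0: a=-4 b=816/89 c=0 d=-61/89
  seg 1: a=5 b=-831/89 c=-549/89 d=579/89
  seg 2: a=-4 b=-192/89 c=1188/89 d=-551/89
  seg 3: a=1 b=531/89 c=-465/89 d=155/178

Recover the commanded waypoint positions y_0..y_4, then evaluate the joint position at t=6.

y_0=-4 y_1=5 y_2=-4 y_3=1 y_4=-1
S(6) = 465/178

y_0 = S_0(0) = a_0 = -4
y_1 = S_1(0) = a_1 = 5
y_2 = S_2(0) = a_2 = -4
y_3 = S_3(0) = a_3 = 1
y_4 = S_3(2) = -1
t_q=6 is in segment 3 (τ=1); S_3(τ)=465/178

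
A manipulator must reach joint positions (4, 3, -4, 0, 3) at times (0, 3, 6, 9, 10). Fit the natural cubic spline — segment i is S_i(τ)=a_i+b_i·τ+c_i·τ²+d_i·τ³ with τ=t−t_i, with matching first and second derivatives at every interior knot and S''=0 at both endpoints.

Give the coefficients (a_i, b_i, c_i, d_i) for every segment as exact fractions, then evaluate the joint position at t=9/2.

Δ: Δ0=-1/3, Δ1=-7/3, Δ2=4/3, Δ3=3
row 1: diag=12, rhs=-12; c'=1/4, d'=-1
row 2: denom=12−3·1/4=45/4; d'=(22−3·-1)/(45/4)=20/9
row 3: denom=8−3·4/15=36/5; d'=(10−3·20/9)/(36/5)=25/54
back: M3=25/54
back: M2=20/9−4/15·25/54=170/81
back: M1=-1−1/4·170/81=-247/162
M: M0=0, M1=-247/162, M2=170/81, M3=25/54, M4=0
seg 0: a=4, c=M0/2=0, d=(M1−M0)/(6·3)=-247/2916, b=Δ0−h0·(2M0+M1)/6=139/324
seg 1: a=3, c=M1/2=-247/324, d=(M2−M1)/(6·3)=587/2916, b=Δ1−h1·(2M1+M2)/6=-301/162
seg 2: a=-4, c=M2/2=85/81, d=(M3−M2)/(6·3)=-265/2916, b=Δ2−h2·(2M2+M3)/6=-323/324
seg 3: a=0, c=M3/2=25/108, d=(M4−M3)/(6·1)=-25/324, b=Δ3−h3·(2M3+M4)/6=461/162
t_q=9/2 → seg 1, τ=3/2; S=3+-301/162·τ+-247/324·τ²+587/2916·τ³=-79/96

  seg 0: a=4 b=139/324 c=0 d=-247/2916
  seg 1: a=3 b=-301/162 c=-247/324 d=587/2916
  seg 2: a=-4 b=-323/324 c=85/81 d=-265/2916
  seg 3: a=0 b=461/162 c=25/108 d=-25/324
S(9/2) = -79/96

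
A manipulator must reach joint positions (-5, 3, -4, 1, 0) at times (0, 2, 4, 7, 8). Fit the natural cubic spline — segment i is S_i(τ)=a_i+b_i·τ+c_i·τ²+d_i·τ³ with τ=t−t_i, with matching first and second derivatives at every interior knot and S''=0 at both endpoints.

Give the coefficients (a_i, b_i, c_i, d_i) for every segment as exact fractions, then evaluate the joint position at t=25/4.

  seg 0: a=-5 b=10219/1608 c=0 d=-3787/6432
  seg 1: a=3 b=-571/804 c=-3787/1072 d=6875/6432
  seg 2: a=-4 b=-3239/1608 c=193/67 d=-2659/4824
  seg 3: a=1 b=311/804 c=-1115/536 d=1115/1608
S(25/4) = -7811/34304

Δ: Δ0=4, Δ1=-7/2, Δ2=5/3, Δ3=-1
row 1: diag=8, rhs=-45; c'=1/4, d'=-45/8
row 2: denom=10−2·1/4=19/2; d'=(31−2·-45/8)/(19/2)=169/38
row 3: denom=8−3·6/19=134/19; d'=(-16−3·169/38)/(134/19)=-1115/268
back: M3=-1115/268
back: M2=169/38−6/19·-1115/268=386/67
back: M1=-45/8−1/4·386/67=-3787/536
M: M0=0, M1=-3787/536, M2=386/67, M3=-1115/268, M4=0
seg 0: a=-5, c=M0/2=0, d=(M1−M0)/(6·2)=-3787/6432, b=Δ0−h0·(2M0+M1)/6=10219/1608
seg 1: a=3, c=M1/2=-3787/1072, d=(M2−M1)/(6·2)=6875/6432, b=Δ1−h1·(2M1+M2)/6=-571/804
seg 2: a=-4, c=M2/2=193/67, d=(M3−M2)/(6·3)=-2659/4824, b=Δ2−h2·(2M2+M3)/6=-3239/1608
seg 3: a=1, c=M3/2=-1115/536, d=(M4−M3)/(6·1)=1115/1608, b=Δ3−h3·(2M3+M4)/6=311/804
t_q=25/4 → seg 2, τ=9/4; S=-4+-3239/1608·τ+193/67·τ²+-2659/4824·τ³=-7811/34304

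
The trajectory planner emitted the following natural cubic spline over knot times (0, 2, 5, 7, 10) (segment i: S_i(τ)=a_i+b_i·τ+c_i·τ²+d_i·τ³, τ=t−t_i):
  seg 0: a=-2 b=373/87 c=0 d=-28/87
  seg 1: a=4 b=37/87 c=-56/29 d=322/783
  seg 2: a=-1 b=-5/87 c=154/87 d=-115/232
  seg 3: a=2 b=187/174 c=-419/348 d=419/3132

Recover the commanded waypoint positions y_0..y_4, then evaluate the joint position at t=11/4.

y_0 = S_0(0) = a_0 = -2
y_1 = S_1(0) = a_1 = 4
y_2 = S_2(0) = a_2 = -1
y_3 = S_3(0) = a_3 = 2
y_4 = S_3(3) = -2
t_q=11/4 is in segment 1 (τ=3/4); S_1(τ)=109/32

y_0=-2 y_1=4 y_2=-1 y_3=2 y_4=-2
S(11/4) = 109/32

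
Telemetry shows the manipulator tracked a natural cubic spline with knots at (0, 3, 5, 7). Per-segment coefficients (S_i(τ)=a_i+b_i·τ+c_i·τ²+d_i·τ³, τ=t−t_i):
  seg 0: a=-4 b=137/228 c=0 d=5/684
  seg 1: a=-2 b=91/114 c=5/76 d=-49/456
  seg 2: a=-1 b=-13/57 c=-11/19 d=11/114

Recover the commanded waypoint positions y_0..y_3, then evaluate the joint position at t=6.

y_0=-4 y_1=-2 y_2=-1 y_3=-3
S(6) = -65/38

y_0 = S_0(0) = a_0 = -4
y_1 = S_1(0) = a_1 = -2
y_2 = S_2(0) = a_2 = -1
y_3 = S_2(2) = -3
t_q=6 is in segment 2 (τ=1); S_2(τ)=-65/38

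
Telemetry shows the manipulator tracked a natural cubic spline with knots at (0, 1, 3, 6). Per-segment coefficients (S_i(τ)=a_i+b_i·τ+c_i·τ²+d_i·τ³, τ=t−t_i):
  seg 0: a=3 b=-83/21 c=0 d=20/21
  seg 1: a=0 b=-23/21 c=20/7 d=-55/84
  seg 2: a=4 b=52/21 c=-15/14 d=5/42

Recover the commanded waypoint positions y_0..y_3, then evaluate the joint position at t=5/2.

y_0 = S_0(0) = a_0 = 3
y_1 = S_1(0) = a_1 = 0
y_2 = S_2(0) = a_2 = 4
y_3 = S_2(3) = 5
t_q=5/2 is in segment 1 (τ=3/2); S_1(τ)=577/224

y_0=3 y_1=0 y_2=4 y_3=5
S(5/2) = 577/224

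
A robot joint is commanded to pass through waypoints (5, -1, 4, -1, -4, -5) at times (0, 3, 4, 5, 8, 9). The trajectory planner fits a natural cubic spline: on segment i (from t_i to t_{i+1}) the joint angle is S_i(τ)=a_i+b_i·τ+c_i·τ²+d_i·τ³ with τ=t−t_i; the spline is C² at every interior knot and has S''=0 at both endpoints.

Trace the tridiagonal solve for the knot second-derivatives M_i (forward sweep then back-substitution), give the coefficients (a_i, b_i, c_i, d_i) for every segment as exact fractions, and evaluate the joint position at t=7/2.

  seg 0: a=5 b=-3160/547 c=0 d=2066/4923
  seg 1: a=-1 b=3038/547 c=2066/547 d=-2369/547
  seg 2: a=4 b=63/547 c=-5041/547 d=2243/547
  seg 3: a=-1 b=-3290/547 c=1688/547 d=-2321/4923
  seg 4: a=-4 b=-125/547 c=-633/547 d=211/547
S(7/2) = 9539/4376

Δ: Δ0=-2, Δ1=5, Δ2=-5, Δ3=-1, Δ4=-1
row 1: diag=8, rhs=42; c'=1/8, d'=21/4
row 2: denom=4−1·1/8=31/8; d'=(-60−1·21/4)/(31/8)=-522/31
row 3: denom=8−1·8/31=240/31; d'=(24−1·-522/31)/(240/31)=211/40
row 4: denom=8−3·31/80=547/80; d'=(0−3·211/40)/(547/80)=-1266/547
back: M4=-1266/547
back: M3=211/40−31/80·-1266/547=3376/547
back: M2=-522/31−8/31·3376/547=-10082/547
back: M1=21/4−1/8·-10082/547=4132/547
M: M0=0, M1=4132/547, M2=-10082/547, M3=3376/547, M4=-1266/547, M5=0
seg 0: a=5, c=M0/2=0, d=(M1−M0)/(6·3)=2066/4923, b=Δ0−h0·(2M0+M1)/6=-3160/547
seg 1: a=-1, c=M1/2=2066/547, d=(M2−M1)/(6·1)=-2369/547, b=Δ1−h1·(2M1+M2)/6=3038/547
seg 2: a=4, c=M2/2=-5041/547, d=(M3−M2)/(6·1)=2243/547, b=Δ2−h2·(2M2+M3)/6=63/547
seg 3: a=-1, c=M3/2=1688/547, d=(M4−M3)/(6·3)=-2321/4923, b=Δ3−h3·(2M3+M4)/6=-3290/547
seg 4: a=-4, c=M4/2=-633/547, d=(M5−M4)/(6·1)=211/547, b=Δ4−h4·(2M4+M5)/6=-125/547
t_q=7/2 → seg 1, τ=1/2; S=-1+3038/547·τ+2066/547·τ²+-2369/547·τ³=9539/4376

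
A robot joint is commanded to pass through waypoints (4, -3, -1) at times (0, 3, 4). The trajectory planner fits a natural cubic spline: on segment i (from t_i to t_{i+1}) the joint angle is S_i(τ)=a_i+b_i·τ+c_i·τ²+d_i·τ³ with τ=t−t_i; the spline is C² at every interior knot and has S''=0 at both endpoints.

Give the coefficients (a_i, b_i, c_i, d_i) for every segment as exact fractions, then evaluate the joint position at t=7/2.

Δ: Δ0=-7/3, Δ1=2
row 1: diag=8, rhs=26; c'=1/8, d'=13/4
back: M1=13/4
M: M0=0, M1=13/4, M2=0
seg 0: a=4, c=M0/2=0, d=(M1−M0)/(6·3)=13/72, b=Δ0−h0·(2M0+M1)/6=-95/24
seg 1: a=-3, c=M1/2=13/8, d=(M2−M1)/(6·1)=-13/24, b=Δ1−h1·(2M1+M2)/6=11/12
t_q=7/2 → seg 1, τ=1/2; S=-3+11/12·τ+13/8·τ²+-13/24·τ³=-141/64

  seg 0: a=4 b=-95/24 c=0 d=13/72
  seg 1: a=-3 b=11/12 c=13/8 d=-13/24
S(7/2) = -141/64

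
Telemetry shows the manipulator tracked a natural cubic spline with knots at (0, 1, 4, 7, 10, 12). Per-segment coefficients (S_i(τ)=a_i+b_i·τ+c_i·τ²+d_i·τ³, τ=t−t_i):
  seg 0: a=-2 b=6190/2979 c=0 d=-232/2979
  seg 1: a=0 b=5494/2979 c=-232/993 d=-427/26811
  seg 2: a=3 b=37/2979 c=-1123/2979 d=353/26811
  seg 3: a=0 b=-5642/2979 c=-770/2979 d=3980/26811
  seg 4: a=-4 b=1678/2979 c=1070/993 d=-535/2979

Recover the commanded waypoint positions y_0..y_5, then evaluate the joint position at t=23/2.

y_0 = S_0(0) = a_0 = -2
y_1 = S_1(0) = a_1 = 0
y_2 = S_2(0) = a_2 = 3
y_3 = S_3(0) = a_3 = 0
y_4 = S_4(0) = a_4 = -4
y_5 = S_4(2) = 0
t_q=23/2 is in segment 4 (τ=3/2); S_4(τ)=-10619/7944

y_0=-2 y_1=0 y_2=3 y_3=0 y_4=-4 y_5=0
S(23/2) = -10619/7944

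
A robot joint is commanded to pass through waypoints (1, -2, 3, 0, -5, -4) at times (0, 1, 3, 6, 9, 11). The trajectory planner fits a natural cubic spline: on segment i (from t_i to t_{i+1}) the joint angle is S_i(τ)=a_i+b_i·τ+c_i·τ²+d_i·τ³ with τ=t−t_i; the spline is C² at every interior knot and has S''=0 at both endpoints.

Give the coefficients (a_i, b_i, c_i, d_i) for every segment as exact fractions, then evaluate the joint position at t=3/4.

Δ: Δ0=-3, Δ1=5/2, Δ2=-1, Δ3=-5/3, Δ4=1/2
row 1: diag=6, rhs=33; c'=1/3, d'=11/2
row 2: denom=10−2·1/3=28/3; d'=(-21−2·11/2)/(28/3)=-24/7
row 3: denom=12−3·9/28=309/28; d'=(-4−3·-24/7)/(309/28)=176/309
row 4: denom=10−3·28/103=946/103; d'=(13−3·176/309)/(946/103)=1163/946
back: M4=1163/946
back: M3=176/309−28/103·1163/946=334/1419
back: M2=-24/7−9/28·334/1419=-3315/946
back: M1=11/2−1/3·-3315/946=3154/473
M: M0=0, M1=3154/473, M2=-3315/946, M3=334/1419, M4=1163/946, M5=0
seg 0: a=1, c=M0/2=0, d=(M1−M0)/(6·1)=1577/1419, b=Δ0−h0·(2M0+M1)/6=-5834/1419
seg 1: a=-2, c=M1/2=1577/473, d=(M2−M1)/(6·2)=-9623/11352, b=Δ1−h1·(2M1+M2)/6=-1103/1419
seg 2: a=3, c=M2/2=-3315/1892, d=(M3−M2)/(6·3)=10613/51084, b=Δ2−h2·(2M2+M3)/6=6773/2838
seg 3: a=0, c=M3/2=167/1419, d=(M4−M3)/(6·3)=2821/51084, b=Δ3−h3·(2M3+M4)/6=-14285/5676
seg 4: a=-5, c=M4/2=1163/1892, d=(M5−M4)/(6·2)=-1163/11352, b=Δ4−h4·(2M4+M5)/6=-907/2838
t_q=3/4 → seg 0, τ=3/4; S=1+-5834/1419·τ+0·τ²+1577/1419·τ³=-48879/30272

  seg 0: a=1 b=-5834/1419 c=0 d=1577/1419
  seg 1: a=-2 b=-1103/1419 c=1577/473 d=-9623/11352
  seg 2: a=3 b=6773/2838 c=-3315/1892 d=10613/51084
  seg 3: a=0 b=-14285/5676 c=167/1419 d=2821/51084
  seg 4: a=-5 b=-907/2838 c=1163/1892 d=-1163/11352
S(3/4) = -48879/30272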